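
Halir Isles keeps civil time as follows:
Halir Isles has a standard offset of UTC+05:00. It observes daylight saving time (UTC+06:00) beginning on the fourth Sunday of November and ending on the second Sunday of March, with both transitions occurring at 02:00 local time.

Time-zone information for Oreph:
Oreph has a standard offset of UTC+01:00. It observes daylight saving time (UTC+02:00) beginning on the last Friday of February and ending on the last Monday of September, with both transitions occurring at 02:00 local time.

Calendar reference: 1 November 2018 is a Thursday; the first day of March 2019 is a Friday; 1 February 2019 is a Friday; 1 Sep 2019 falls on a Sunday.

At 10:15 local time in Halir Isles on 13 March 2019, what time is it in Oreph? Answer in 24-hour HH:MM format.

07:15

1 November 2018 is a Thursday, so the first Sunday is November 4 and the fourth is November 25.
1 March 2019 is a Friday, so the first Sunday is March 3 and the second is March 10.
13 March 2019 does not fall between 25 November 2018 and 10 March 2019, so daylight saving is not in effect and Halir Isles is at UTC+05:00.
10:15 Halir Isles − 5h = 05:15 UTC.
1 February 2019 is a Friday, so Fridays fall on 1, 8, 15, 22; the last is February 22.
1 September 2019 is a Sunday, so Mondays fall on 2, 9, 16, 23, 30; the last is September 30.
At the standard offset (UTC+01:00), 05:15 UTC + 1h = 06:15 Oreph standard time.
Daylight saving runs 22 February – 30 September; the standard-time date in Oreph, 13 March 2019, is inside that window, so Oreph is at UTC+02:00.
05:15 UTC + 2h = 07:15 Oreph.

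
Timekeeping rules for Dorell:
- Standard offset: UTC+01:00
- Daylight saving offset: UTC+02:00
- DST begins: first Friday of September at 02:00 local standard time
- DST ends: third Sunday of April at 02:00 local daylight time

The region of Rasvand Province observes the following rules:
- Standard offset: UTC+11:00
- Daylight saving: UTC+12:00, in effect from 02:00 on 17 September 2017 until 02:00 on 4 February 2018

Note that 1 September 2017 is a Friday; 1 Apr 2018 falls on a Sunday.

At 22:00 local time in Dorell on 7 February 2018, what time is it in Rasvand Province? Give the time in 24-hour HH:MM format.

1 September 2017 is a Friday, so the first Friday is September 1.
1 April 2018 is a Sunday, so the first Sunday is April 1 and the third is April 15.
Daylight saving runs 1 September 2017 – 15 April 2018; 7 February 2018 is inside that window, so Dorell is at UTC+02:00.
22:00 Dorell − 2h = 20:00 UTC.
At the standard offset (UTC+11:00), 20:00 UTC + 11h = 07:00 Rasvand Province standard time (rolling into the next day, 8 February 2018).
Daylight saving runs 17 September 2017 – 4 February 2018; the standard-time date in Rasvand Province, 8 February 2018, is outside that window, so Rasvand Province is on standard time at UTC+11:00.
20:00 UTC + 11h = 07:00 Rasvand Province (rolling into the next day, 8 February 2018).

07:00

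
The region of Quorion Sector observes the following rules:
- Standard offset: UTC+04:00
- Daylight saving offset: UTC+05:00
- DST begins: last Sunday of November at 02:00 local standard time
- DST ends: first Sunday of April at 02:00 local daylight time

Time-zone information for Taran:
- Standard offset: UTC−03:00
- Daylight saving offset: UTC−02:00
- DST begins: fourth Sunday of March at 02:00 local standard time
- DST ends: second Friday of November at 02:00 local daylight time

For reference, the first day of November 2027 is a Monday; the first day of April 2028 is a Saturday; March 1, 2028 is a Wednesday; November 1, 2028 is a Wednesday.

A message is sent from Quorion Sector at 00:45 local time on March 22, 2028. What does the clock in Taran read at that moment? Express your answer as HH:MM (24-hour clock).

1 November 2027 is a Monday, so Sundays fall on 7, 14, 21, 28; the last is November 28.
1 April 2028 is a Saturday, so the first Sunday is April 2.
March 22, 2028 lies within the daylight-saving period (28 November 2027 – 2 April 2028), so Quorion Sector is on daylight time, UTC+05:00.
00:45 Quorion Sector − 5h = 19:45 UTC (rolling into the previous day, 21 March 2028).
1 March 2028 is a Wednesday, so the first Sunday is March 5 and the fourth is March 26.
1 November 2028 is a Wednesday, so the first Friday is November 3 and the second is November 10.
At the standard offset (UTC−03:00), 19:45 UTC − 3h = 16:45 Taran standard time.
The standard-time date in Taran, March 21, 2028, is outside the daylight-saving period (26 March – 10 November), so Taran is on standard time, UTC−03:00.
19:45 UTC − 3h = 16:45 Taran.

16:45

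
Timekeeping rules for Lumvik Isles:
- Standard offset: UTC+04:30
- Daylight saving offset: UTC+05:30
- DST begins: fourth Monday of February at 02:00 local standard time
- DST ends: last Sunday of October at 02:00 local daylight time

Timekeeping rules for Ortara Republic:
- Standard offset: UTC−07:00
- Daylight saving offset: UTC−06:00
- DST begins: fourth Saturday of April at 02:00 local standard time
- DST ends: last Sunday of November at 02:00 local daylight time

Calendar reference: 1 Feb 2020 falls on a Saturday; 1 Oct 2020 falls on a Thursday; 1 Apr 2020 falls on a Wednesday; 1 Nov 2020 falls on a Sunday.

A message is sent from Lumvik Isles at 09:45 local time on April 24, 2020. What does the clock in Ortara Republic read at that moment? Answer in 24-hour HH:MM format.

1 February 2020 is a Saturday, so the first Monday is February 3 and the fourth is February 24.
1 October 2020 is a Thursday, so Sundays fall on 4, 11, 18, 25; the last is October 25.
April 24, 2020 lies within the daylight-saving period (24 February – 25 October), so Lumvik Isles is on daylight time, UTC+05:30.
09:45 Lumvik Isles − 5h30m = 04:15 UTC.
1 April 2020 is a Wednesday, so the first Saturday is April 4 and the fourth is April 25.
1 November 2020 is a Sunday, so Sundays fall on 1, 8, 15, 22, 29; the last is November 29.
At the standard offset (UTC−07:00), 04:15 UTC − 7h = 21:15 Ortara Republic standard time (rolling into the previous day, 23 April 2020).
The standard-time date in Ortara Republic, April 23, 2020, does not fall between 25 April and 29 November, so daylight saving is not in effect and Ortara Republic is at UTC−07:00.
04:15 UTC − 7h = 21:15 Ortara Republic (rolling into the previous day, 23 April 2020).

21:15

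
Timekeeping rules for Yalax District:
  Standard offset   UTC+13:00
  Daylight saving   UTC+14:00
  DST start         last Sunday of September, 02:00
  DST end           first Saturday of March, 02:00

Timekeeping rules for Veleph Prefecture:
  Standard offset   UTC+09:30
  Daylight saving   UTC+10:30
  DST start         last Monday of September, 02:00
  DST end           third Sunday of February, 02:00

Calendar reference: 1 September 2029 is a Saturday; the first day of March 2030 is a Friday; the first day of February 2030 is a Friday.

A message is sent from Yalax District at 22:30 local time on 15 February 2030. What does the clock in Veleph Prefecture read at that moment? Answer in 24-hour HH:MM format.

19:00

1 September 2029 is a Saturday, so Sundays fall on 2, 9, 16, 23, 30; the last is September 30.
1 March 2030 is a Friday, so the first Saturday is March 2.
15 February 2030 lies within the daylight-saving period (30 September 2029 – 2 March 2030), so Yalax District is on daylight time, UTC+14:00.
22:30 Yalax District − 14h = 08:30 UTC.
1 September 2029 is a Saturday, so Mondays fall on 3, 10, 17, 24; the last is September 24.
1 February 2030 is a Friday, so the first Sunday is February 3 and the third is February 17.
At the standard offset (UTC+09:30), 08:30 UTC + 9h30m = 18:00 Veleph Prefecture standard time.
The standard-time date in Veleph Prefecture, 15 February 2030, lies within the daylight-saving period (24 September 2029 – 17 February 2030), so Veleph Prefecture is on daylight time, UTC+10:30.
08:30 UTC + 10h30m = 19:00 Veleph Prefecture.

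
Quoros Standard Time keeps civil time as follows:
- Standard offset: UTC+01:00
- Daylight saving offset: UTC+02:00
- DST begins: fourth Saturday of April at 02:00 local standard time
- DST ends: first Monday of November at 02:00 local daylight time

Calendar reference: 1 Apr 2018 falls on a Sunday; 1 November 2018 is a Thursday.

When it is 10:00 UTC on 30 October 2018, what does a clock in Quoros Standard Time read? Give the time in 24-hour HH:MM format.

1 April 2018 is a Sunday, so the first Saturday is April 7 and the fourth is April 28.
1 November 2018 is a Thursday, so the first Monday is November 5.
At the standard offset (UTC+01:00), 10:00 UTC + 1h = 11:00 Quoros Standard Time standard time.
The standard-time date in Quoros Standard Time, 30 October 2018, falls between 28 April and 5 November, so daylight saving is in effect and Quoros Standard Time is at UTC+02:00.
10:00 UTC + 2h = 12:00 local.

12:00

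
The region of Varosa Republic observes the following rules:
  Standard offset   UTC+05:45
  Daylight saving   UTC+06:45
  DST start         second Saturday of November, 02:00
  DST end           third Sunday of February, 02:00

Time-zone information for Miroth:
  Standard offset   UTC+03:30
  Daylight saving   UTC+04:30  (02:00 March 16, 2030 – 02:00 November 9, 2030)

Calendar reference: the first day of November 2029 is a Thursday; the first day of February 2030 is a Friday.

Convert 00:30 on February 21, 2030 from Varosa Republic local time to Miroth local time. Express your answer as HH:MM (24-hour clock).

1 November 2029 is a Thursday, so the first Saturday is November 3 and the second is November 10.
1 February 2030 is a Friday, so the first Sunday is February 3 and the third is February 17.
February 21, 2030 does not fall between 10 November 2029 and 17 February 2030, so daylight saving is not in effect and Varosa Republic is at UTC+05:45.
00:30 Varosa Republic − 5h45m = 18:45 UTC (rolling into the previous day, 20 February 2030).
At the standard offset (UTC+03:30), 18:45 UTC + 3h30m = 22:15 Miroth standard time.
The standard-time date in Miroth, February 20, 2030, does not fall between 16 March and 9 November, so daylight saving is not in effect and Miroth is at UTC+03:30.
18:45 UTC + 3h30m = 22:15 Miroth.

22:15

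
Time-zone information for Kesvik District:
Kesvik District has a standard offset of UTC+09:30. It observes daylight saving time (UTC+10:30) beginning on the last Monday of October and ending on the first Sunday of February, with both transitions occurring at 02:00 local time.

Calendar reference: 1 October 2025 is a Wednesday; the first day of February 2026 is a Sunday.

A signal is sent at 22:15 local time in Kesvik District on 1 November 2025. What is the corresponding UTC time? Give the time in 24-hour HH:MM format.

1 October 2025 is a Wednesday, so Mondays fall on 6, 13, 20, 27; the last is October 27.
1 February 2026 is a Sunday, so the first Sunday is February 1.
1 November 2025 lies within the daylight-saving period (27 October 2025 – 1 February 2026), so Kesvik District is on daylight time, UTC+10:30.
22:15 local − 10h30m = 11:45 UTC.

11:45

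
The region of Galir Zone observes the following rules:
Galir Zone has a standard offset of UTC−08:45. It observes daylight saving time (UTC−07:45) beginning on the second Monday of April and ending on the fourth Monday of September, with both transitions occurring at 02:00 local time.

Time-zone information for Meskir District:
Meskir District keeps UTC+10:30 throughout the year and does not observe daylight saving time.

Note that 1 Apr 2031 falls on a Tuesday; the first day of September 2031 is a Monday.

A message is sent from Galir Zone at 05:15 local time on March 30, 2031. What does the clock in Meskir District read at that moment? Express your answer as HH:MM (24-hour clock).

1 April 2031 is a Tuesday, so the first Monday is April 7 and the second is April 14.
1 September 2031 is a Monday, so the first Monday is September 1 and the fourth is September 22.
Daylight saving runs 14 April – 22 September; March 30, 2031 is outside that window, so Galir Zone is on standard time at UTC−08:45.
05:15 Galir Zone + 8h45m = 14:00 UTC.
Meskir District stays on UTC+10:30 all year.
14:00 UTC + 10h30m = 00:30 Meskir District (rolling into the next day, 31 March 2031).

00:30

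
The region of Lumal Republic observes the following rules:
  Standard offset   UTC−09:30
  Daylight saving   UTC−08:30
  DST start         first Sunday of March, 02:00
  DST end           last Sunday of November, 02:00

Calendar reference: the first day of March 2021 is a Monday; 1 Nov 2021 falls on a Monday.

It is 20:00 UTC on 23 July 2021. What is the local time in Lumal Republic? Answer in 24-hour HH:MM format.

11:30

1 March 2021 is a Monday, so the first Sunday is March 7.
1 November 2021 is a Monday, so Sundays fall on 7, 14, 21, 28; the last is November 28.
At the standard offset (UTC−09:30), 20:00 UTC − 9h30m = 10:30 Lumal Republic standard time.
Daylight saving runs 7 March – 28 November; the standard-time date in Lumal Republic, 23 July 2021, is inside that window, so Lumal Republic is at UTC−08:30.
20:00 UTC − 8h30m = 11:30 local.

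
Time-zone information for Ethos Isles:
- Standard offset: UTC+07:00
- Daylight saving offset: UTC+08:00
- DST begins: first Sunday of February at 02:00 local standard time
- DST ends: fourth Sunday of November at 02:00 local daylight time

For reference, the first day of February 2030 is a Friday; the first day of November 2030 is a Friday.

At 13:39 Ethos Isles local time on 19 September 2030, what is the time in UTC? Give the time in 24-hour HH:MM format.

1 February 2030 is a Friday, so the first Sunday is February 3.
1 November 2030 is a Friday, so the first Sunday is November 3 and the fourth is November 24.
19 September 2030 lies within the daylight-saving period (3 February – 24 November), so Ethos Isles is on daylight time, UTC+08:00.
13:39 local − 8h = 05:39 UTC.

05:39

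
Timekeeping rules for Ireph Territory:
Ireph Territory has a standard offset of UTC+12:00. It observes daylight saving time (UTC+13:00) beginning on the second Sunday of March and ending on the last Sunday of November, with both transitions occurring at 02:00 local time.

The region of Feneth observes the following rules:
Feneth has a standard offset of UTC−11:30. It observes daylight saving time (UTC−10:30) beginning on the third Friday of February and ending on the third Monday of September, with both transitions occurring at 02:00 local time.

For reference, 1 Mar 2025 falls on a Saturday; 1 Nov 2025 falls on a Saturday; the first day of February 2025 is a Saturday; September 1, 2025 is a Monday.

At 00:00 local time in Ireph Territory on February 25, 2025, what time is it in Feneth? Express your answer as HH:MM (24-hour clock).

1 March 2025 is a Saturday, so the first Sunday is March 2 and the second is March 9.
1 November 2025 is a Saturday, so Sundays fall on 2, 9, 16, 23, 30; the last is November 30.
Daylight saving runs 9 March – 30 November; February 25, 2025 is outside that window, so Ireph Territory is on standard time at UTC+12:00.
00:00 Ireph Territory − 12h = 12:00 UTC (rolling into the previous day, 24 February 2025).
1 February 2025 is a Saturday, so the first Friday is February 7 and the third is February 21.
1 September 2025 is a Monday, so the first Monday is September 1 and the third is September 15.
At the standard offset (UTC−11:30), 12:00 UTC − 11h30m = 00:30 Feneth standard time.
The standard-time date in Feneth, February 24, 2025, falls between 21 February and 15 September, so daylight saving is in effect and Feneth is at UTC−10:30.
12:00 UTC − 10h30m = 01:30 Feneth.

01:30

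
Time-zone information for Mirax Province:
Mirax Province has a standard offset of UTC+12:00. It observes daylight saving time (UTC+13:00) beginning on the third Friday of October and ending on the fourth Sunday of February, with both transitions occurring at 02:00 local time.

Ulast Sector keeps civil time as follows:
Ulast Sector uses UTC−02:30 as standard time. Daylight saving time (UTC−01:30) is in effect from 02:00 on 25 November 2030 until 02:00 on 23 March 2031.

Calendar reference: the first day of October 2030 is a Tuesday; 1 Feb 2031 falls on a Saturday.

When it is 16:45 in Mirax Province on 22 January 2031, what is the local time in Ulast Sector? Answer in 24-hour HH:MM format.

02:15

1 October 2030 is a Tuesday, so the first Friday is October 4 and the third is October 18.
1 February 2031 is a Saturday, so the first Sunday is February 2 and the fourth is February 23.
22 January 2031 falls between 18 October 2030 and 23 February 2031, so daylight saving is in effect and Mirax Province is at UTC+13:00.
16:45 Mirax Province − 13h = 03:45 UTC.
At the standard offset (UTC−02:30), 03:45 UTC − 2h30m = 01:15 Ulast Sector standard time.
Daylight saving runs 25 November 2030 – 23 March 2031; the standard-time date in Ulast Sector, 22 January 2031, is inside that window, so Ulast Sector is at UTC−01:30.
03:45 UTC − 1h30m = 02:15 Ulast Sector.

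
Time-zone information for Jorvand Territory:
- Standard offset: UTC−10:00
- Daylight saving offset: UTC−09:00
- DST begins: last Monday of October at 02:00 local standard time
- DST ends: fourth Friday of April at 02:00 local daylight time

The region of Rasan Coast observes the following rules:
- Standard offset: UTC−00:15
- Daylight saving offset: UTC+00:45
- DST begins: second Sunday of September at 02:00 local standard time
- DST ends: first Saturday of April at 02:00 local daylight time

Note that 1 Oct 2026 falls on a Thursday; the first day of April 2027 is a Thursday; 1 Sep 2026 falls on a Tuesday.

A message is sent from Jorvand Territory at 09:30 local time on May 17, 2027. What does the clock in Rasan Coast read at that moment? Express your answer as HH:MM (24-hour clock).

1 October 2026 is a Thursday, so Mondays fall on 5, 12, 19, 26; the last is October 26.
1 April 2027 is a Thursday, so the first Friday is April 2 and the fourth is April 23.
May 17, 2027 does not fall between 26 October 2026 and 23 April 2027, so daylight saving is not in effect and Jorvand Territory is at UTC−10:00.
09:30 Jorvand Territory + 10h = 19:30 UTC.
1 September 2026 is a Tuesday, so the first Sunday is September 6 and the second is September 13.
1 April 2027 is a Thursday, so the first Saturday is April 3.
At the standard offset (UTC−00:15), 19:30 UTC − 0h15m = 19:15 Rasan Coast standard time.
The standard-time date in Rasan Coast, May 17, 2027, is outside the daylight-saving period (13 September 2026 – 3 April 2027), so Rasan Coast is on standard time, UTC−00:15.
19:30 UTC − 0h15m = 19:15 Rasan Coast.

19:15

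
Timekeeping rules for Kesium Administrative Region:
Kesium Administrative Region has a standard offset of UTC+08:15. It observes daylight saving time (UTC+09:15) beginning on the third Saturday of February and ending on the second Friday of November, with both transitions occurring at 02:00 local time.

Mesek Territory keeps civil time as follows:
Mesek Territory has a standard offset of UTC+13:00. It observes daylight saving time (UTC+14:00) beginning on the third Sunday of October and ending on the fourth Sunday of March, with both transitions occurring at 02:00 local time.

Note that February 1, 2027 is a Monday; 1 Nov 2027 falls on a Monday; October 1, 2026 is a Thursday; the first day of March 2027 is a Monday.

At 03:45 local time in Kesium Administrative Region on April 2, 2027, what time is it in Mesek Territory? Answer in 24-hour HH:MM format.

1 February 2027 is a Monday, so the first Saturday is February 6 and the third is February 20.
1 November 2027 is a Monday, so the first Friday is November 5 and the second is November 12.
Daylight saving runs 20 February – 12 November; April 2, 2027 is inside that window, so Kesium Administrative Region is at UTC+09:15.
03:45 Kesium Administrative Region − 9h15m = 18:30 UTC (rolling into the previous day, 1 April 2027).
1 October 2026 is a Thursday, so the first Sunday is October 4 and the third is October 18.
1 March 2027 is a Monday, so the first Sunday is March 7 and the fourth is March 28.
At the standard offset (UTC+13:00), 18:30 UTC + 13h = 07:30 Mesek Territory standard time (rolling into the next day, 2 April 2027).
The standard-time date in Mesek Territory, April 2, 2027, is outside the daylight-saving period (18 October 2026 – 28 March 2027), so Mesek Territory is on standard time, UTC+13:00.
18:30 UTC + 13h = 07:30 Mesek Territory (rolling into the next day, 2 April 2027).

07:30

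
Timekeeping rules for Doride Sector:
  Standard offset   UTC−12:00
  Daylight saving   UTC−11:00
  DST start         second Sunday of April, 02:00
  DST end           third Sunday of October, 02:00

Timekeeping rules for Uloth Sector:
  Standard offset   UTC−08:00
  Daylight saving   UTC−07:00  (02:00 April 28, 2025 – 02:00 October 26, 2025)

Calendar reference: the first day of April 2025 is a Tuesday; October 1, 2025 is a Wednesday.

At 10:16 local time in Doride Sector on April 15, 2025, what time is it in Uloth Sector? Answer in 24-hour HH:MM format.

1 April 2025 is a Tuesday, so the first Sunday is April 6 and the second is April 13.
1 October 2025 is a Wednesday, so the first Sunday is October 5 and the third is October 19.
April 15, 2025 falls between 13 April and 19 October, so daylight saving is in effect and Doride Sector is at UTC−11:00.
10:16 Doride Sector + 11h = 21:16 UTC.
At the standard offset (UTC−08:00), 21:16 UTC − 8h = 13:16 Uloth Sector standard time.
Daylight saving runs 28 April – 26 October; the standard-time date in Uloth Sector, April 15, 2025, is outside that window, so Uloth Sector is on standard time at UTC−08:00.
21:16 UTC − 8h = 13:16 Uloth Sector.

13:16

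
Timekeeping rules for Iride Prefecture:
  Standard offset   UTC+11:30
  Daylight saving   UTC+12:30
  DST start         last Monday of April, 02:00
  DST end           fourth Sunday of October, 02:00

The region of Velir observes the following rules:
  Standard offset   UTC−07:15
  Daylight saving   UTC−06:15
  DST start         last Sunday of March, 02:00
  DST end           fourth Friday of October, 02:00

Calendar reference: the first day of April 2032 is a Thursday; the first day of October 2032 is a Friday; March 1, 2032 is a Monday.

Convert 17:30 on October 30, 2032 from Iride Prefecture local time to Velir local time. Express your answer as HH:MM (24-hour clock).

22:45

1 April 2032 is a Thursday, so Mondays fall on 5, 12, 19, 26; the last is April 26.
1 October 2032 is a Friday, so the first Sunday is October 3 and the fourth is October 24.
Daylight saving runs 26 April – 24 October; October 30, 2032 is outside that window, so Iride Prefecture is on standard time at UTC+11:30.
17:30 Iride Prefecture − 11h30m = 06:00 UTC.
1 March 2032 is a Monday, so Sundays fall on 7, 14, 21, 28; the last is March 28.
1 October 2032 is a Friday, so the first Friday is October 1 and the fourth is October 22.
At the standard offset (UTC−07:15), 06:00 UTC − 7h15m = 22:45 Velir standard time (rolling into the previous day, 29 October 2032).
The standard-time date in Velir, October 29, 2032, is outside the daylight-saving period (28 March – 22 October), so Velir is on standard time, UTC−07:15.
06:00 UTC − 7h15m = 22:45 Velir (rolling into the previous day, 29 October 2032).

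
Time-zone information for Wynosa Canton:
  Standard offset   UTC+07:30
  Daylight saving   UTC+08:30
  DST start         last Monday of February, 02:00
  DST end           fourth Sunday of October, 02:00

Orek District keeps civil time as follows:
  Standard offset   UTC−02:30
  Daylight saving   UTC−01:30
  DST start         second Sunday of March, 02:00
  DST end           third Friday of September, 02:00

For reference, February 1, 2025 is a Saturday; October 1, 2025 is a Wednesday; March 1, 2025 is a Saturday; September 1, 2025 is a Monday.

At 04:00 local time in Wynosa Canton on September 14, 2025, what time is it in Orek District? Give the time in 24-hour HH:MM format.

18:00

1 February 2025 is a Saturday, so Mondays fall on 3, 10, 17, 24; the last is February 24.
1 October 2025 is a Wednesday, so the first Sunday is October 5 and the fourth is October 26.
September 14, 2025 lies within the daylight-saving period (24 February – 26 October), so Wynosa Canton is on daylight time, UTC+08:30.
04:00 Wynosa Canton − 8h30m = 19:30 UTC (rolling into the previous day, 13 September 2025).
1 March 2025 is a Saturday, so the first Sunday is March 2 and the second is March 9.
1 September 2025 is a Monday, so the first Friday is September 5 and the third is September 19.
At the standard offset (UTC−02:30), 19:30 UTC − 2h30m = 17:00 Orek District standard time.
The standard-time date in Orek District, September 13, 2025, lies within the daylight-saving period (9 March – 19 September), so Orek District is on daylight time, UTC−01:30.
19:30 UTC − 1h30m = 18:00 Orek District.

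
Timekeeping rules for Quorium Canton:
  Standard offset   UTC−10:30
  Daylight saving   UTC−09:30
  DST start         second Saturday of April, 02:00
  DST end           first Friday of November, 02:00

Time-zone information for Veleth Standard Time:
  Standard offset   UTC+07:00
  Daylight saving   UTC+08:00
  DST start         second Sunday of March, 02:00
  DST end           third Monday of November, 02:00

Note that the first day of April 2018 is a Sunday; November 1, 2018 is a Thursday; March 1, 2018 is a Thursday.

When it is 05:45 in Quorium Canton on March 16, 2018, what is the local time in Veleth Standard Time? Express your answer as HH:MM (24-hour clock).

00:15

1 April 2018 is a Sunday, so the first Saturday is April 7 and the second is April 14.
1 November 2018 is a Thursday, so the first Friday is November 2.
March 16, 2018 is outside the daylight-saving period (14 April – 2 November), so Quorium Canton is on standard time, UTC−10:30.
05:45 Quorium Canton + 10h30m = 16:15 UTC.
1 March 2018 is a Thursday, so the first Sunday is March 4 and the second is March 11.
1 November 2018 is a Thursday, so the first Monday is November 5 and the third is November 19.
At the standard offset (UTC+07:00), 16:15 UTC + 7h = 23:15 Veleth Standard Time standard time.
The standard-time date in Veleth Standard Time, March 16, 2018, lies within the daylight-saving period (11 March – 19 November), so Veleth Standard Time is on daylight time, UTC+08:00.
16:15 UTC + 8h = 00:15 Veleth Standard Time (rolling into the next day, 17 March 2018).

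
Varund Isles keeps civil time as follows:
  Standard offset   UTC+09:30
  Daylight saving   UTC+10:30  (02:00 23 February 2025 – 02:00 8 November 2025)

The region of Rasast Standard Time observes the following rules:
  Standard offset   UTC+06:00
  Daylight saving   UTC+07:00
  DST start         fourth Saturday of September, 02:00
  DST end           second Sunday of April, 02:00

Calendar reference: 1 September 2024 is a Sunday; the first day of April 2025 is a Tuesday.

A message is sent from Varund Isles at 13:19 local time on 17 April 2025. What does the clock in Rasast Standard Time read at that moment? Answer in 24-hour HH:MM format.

17 April 2025 lies within the daylight-saving period (23 February – 8 November), so Varund Isles is on daylight time, UTC+10:30.
13:19 Varund Isles − 10h30m = 02:49 UTC.
1 September 2024 is a Sunday, so the first Saturday is September 7 and the fourth is September 28.
1 April 2025 is a Tuesday, so the first Sunday is April 6 and the second is April 13.
At the standard offset (UTC+06:00), 02:49 UTC + 6h = 08:49 Rasast Standard Time standard time.
The standard-time date in Rasast Standard Time, 17 April 2025, is outside the daylight-saving period (28 September 2024 – 13 April 2025), so Rasast Standard Time is on standard time, UTC+06:00.
02:49 UTC + 6h = 08:49 Rasast Standard Time.

08:49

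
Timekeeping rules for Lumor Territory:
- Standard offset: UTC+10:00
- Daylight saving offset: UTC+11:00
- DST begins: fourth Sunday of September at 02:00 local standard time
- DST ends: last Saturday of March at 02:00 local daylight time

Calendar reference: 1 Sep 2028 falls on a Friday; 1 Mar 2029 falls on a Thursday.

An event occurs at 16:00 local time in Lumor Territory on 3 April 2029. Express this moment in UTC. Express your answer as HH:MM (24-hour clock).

1 September 2028 is a Friday, so the first Sunday is September 3 and the fourth is September 24.
1 March 2029 is a Thursday, so Saturdays fall on 3, 10, 17, 24, 31; the last is March 31.
3 April 2029 does not fall between 24 September 2028 and 31 March 2029, so daylight saving is not in effect and Lumor Territory is at UTC+10:00.
16:00 local − 10h = 06:00 UTC.

06:00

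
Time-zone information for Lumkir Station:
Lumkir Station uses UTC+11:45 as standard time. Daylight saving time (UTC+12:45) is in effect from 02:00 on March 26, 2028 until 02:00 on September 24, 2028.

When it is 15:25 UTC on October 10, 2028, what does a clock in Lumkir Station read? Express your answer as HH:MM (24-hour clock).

At the standard offset (UTC+11:45), 15:25 UTC + 11h45m = 03:10 Lumkir Station standard time (rolling into the next day, 11 October 2028).
The standard-time date in Lumkir Station, October 11, 2028, does not fall between 26 March and 24 September, so daylight saving is not in effect and Lumkir Station is at UTC+11:45.
15:25 UTC + 11h45m = 03:10 local (rolling into the next day, 11 October 2028).

03:10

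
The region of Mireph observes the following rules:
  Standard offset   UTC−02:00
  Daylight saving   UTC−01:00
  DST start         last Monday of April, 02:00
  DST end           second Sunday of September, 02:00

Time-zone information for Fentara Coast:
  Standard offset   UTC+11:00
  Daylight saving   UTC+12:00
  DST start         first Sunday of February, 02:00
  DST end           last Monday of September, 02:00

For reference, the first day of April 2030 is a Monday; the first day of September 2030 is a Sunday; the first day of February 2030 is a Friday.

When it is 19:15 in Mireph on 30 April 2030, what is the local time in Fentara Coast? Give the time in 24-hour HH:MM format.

08:15

1 April 2030 is a Monday, so Mondays fall on 1, 8, 15, 22, 29; the last is April 29.
1 September 2030 is a Sunday, so the first Sunday is September 1 and the second is September 8.
Daylight saving runs 29 April – 8 September; 30 April 2030 is inside that window, so Mireph is at UTC−01:00.
19:15 Mireph + 1h = 20:15 UTC.
1 February 2030 is a Friday, so the first Sunday is February 3.
1 September 2030 is a Sunday, so Mondays fall on 2, 9, 16, 23, 30; the last is September 30.
At the standard offset (UTC+11:00), 20:15 UTC + 11h = 07:15 Fentara Coast standard time (rolling into the next day, 1 May 2030).
Daylight saving runs 3 February – 30 September; the standard-time date in Fentara Coast, 1 May 2030, is inside that window, so Fentara Coast is at UTC+12:00.
20:15 UTC + 12h = 08:15 Fentara Coast (rolling into the next day, 1 May 2030).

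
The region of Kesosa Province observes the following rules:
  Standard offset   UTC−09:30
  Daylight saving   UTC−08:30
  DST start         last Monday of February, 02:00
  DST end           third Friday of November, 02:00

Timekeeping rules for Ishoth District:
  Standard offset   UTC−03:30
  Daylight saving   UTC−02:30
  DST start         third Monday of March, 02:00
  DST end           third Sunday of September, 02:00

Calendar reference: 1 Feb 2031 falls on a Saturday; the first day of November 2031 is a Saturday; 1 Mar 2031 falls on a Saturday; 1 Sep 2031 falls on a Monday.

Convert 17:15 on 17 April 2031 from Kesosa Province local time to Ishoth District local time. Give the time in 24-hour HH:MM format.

23:15

1 February 2031 is a Saturday, so Mondays fall on 3, 10, 17, 24; the last is February 24.
1 November 2031 is a Saturday, so the first Friday is November 7 and the third is November 21.
17 April 2031 lies within the daylight-saving period (24 February – 21 November), so Kesosa Province is on daylight time, UTC−08:30.
17:15 Kesosa Province + 8h30m = 01:45 UTC (rolling into the next day, 18 April 2031).
1 March 2031 is a Saturday, so the first Monday is March 3 and the third is March 17.
1 September 2031 is a Monday, so the first Sunday is September 7 and the third is September 21.
At the standard offset (UTC−03:30), 01:45 UTC − 3h30m = 22:15 Ishoth District standard time (rolling into the previous day, 17 April 2031).
The standard-time date in Ishoth District, 17 April 2031, falls between 17 March and 21 September, so daylight saving is in effect and Ishoth District is at UTC−02:30.
01:45 UTC − 2h30m = 23:15 Ishoth District (rolling into the previous day, 17 April 2031).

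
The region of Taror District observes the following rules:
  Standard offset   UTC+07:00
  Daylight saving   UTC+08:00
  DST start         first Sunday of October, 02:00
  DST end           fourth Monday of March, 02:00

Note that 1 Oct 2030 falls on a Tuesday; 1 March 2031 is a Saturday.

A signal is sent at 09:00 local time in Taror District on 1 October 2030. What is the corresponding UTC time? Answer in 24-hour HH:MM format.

02:00

1 October 2030 is a Tuesday, so the first Sunday is October 6.
1 March 2031 is a Saturday, so the first Monday is March 3 and the fourth is March 24.
Daylight saving runs 6 October 2030 – 24 March 2031; 1 October 2030 is outside that window, so Taror District is on standard time at UTC+07:00.
09:00 local − 7h = 02:00 UTC.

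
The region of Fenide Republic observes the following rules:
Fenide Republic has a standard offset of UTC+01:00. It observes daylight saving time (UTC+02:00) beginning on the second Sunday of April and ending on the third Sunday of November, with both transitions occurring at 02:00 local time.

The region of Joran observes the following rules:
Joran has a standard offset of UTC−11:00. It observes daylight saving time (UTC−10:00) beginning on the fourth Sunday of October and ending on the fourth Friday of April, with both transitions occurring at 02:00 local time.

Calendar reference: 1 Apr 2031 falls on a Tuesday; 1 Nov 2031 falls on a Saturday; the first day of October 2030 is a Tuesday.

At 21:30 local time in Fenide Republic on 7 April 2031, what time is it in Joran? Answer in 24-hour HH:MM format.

10:30

1 April 2031 is a Tuesday, so the first Sunday is April 6 and the second is April 13.
1 November 2031 is a Saturday, so the first Sunday is November 2 and the third is November 16.
7 April 2031 is outside the daylight-saving period (13 April – 16 November), so Fenide Republic is on standard time, UTC+01:00.
21:30 Fenide Republic − 1h = 20:30 UTC.
1 October 2030 is a Tuesday, so the first Sunday is October 6 and the fourth is October 27.
1 April 2031 is a Tuesday, so the first Friday is April 4 and the fourth is April 25.
At the standard offset (UTC−11:00), 20:30 UTC − 11h = 09:30 Joran standard time.
Daylight saving runs 27 October 2030 – 25 April 2031; the standard-time date in Joran, 7 April 2031, is inside that window, so Joran is at UTC−10:00.
20:30 UTC − 10h = 10:30 Joran.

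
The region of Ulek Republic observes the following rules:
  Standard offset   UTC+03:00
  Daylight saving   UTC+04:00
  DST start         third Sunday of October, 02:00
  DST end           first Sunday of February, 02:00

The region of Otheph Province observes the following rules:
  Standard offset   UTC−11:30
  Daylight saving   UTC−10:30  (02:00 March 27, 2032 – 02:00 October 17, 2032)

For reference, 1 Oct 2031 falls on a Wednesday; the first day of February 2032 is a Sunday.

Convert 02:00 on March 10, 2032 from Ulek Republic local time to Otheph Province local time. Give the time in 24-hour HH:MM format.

11:30

1 October 2031 is a Wednesday, so the first Sunday is October 5 and the third is October 19.
1 February 2032 is a Sunday, so the first Sunday is February 1.
Daylight saving runs 19 October 2031 – 1 February 2032; March 10, 2032 is outside that window, so Ulek Republic is on standard time at UTC+03:00.
02:00 Ulek Republic − 3h = 23:00 UTC (rolling into the previous day, 9 March 2032).
At the standard offset (UTC−11:30), 23:00 UTC − 11h30m = 11:30 Otheph Province standard time.
The standard-time date in Otheph Province, March 9, 2032, does not fall between 27 March and 17 October, so daylight saving is not in effect and Otheph Province is at UTC−11:30.
23:00 UTC − 11h30m = 11:30 Otheph Province.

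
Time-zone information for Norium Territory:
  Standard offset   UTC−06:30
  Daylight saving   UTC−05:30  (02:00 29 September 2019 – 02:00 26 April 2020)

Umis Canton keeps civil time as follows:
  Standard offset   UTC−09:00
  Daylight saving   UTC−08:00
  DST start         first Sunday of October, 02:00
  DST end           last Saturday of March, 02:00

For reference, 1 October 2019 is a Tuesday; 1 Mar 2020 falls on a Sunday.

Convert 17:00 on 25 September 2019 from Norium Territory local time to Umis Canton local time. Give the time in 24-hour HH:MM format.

14:30

25 September 2019 is outside the daylight-saving period (29 September 2019 – 26 April 2020), so Norium Territory is on standard time, UTC−06:30.
17:00 Norium Territory + 6h30m = 23:30 UTC.
1 October 2019 is a Tuesday, so the first Sunday is October 6.
1 March 2020 is a Sunday, so Saturdays fall on 7, 14, 21, 28; the last is March 28.
At the standard offset (UTC−09:00), 23:30 UTC − 9h = 14:30 Umis Canton standard time.
The standard-time date in Umis Canton, 25 September 2019, does not fall between 6 October 2019 and 28 March 2020, so daylight saving is not in effect and Umis Canton is at UTC−09:00.
23:30 UTC − 9h = 14:30 Umis Canton.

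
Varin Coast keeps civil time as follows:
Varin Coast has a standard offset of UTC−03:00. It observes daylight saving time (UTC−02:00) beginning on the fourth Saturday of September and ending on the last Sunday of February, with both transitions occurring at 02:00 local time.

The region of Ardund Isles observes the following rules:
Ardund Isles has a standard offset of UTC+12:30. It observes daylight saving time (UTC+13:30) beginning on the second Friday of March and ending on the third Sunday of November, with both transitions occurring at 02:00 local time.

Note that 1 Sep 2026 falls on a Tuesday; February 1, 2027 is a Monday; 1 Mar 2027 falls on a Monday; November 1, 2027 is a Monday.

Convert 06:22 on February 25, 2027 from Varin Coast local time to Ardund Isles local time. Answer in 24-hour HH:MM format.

1 September 2026 is a Tuesday, so the first Saturday is September 5 and the fourth is September 26.
1 February 2027 is a Monday, so Sundays fall on 7, 14, 21, 28; the last is February 28.
February 25, 2027 lies within the daylight-saving period (26 September 2026 – 28 February 2027), so Varin Coast is on daylight time, UTC−02:00.
06:22 Varin Coast + 2h = 08:22 UTC.
1 March 2027 is a Monday, so the first Friday is March 5 and the second is March 12.
1 November 2027 is a Monday, so the first Sunday is November 7 and the third is November 21.
At the standard offset (UTC+12:30), 08:22 UTC + 12h30m = 20:52 Ardund Isles standard time.
Daylight saving runs 12 March – 21 November; the standard-time date in Ardund Isles, February 25, 2027, is outside that window, so Ardund Isles is on standard time at UTC+12:30.
08:22 UTC + 12h30m = 20:52 Ardund Isles.

20:52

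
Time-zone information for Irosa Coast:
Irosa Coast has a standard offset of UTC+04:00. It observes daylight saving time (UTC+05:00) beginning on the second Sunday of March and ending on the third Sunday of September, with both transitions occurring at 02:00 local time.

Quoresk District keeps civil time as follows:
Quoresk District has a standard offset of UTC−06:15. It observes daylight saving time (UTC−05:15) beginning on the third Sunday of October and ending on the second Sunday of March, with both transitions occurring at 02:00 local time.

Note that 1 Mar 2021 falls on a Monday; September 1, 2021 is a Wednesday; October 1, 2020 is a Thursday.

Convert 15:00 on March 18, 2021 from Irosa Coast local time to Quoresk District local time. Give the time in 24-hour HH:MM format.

03:45

1 March 2021 is a Monday, so the first Sunday is March 7 and the second is March 14.
1 September 2021 is a Wednesday, so the first Sunday is September 5 and the third is September 19.
March 18, 2021 falls between 14 March and 19 September, so daylight saving is in effect and Irosa Coast is at UTC+05:00.
15:00 Irosa Coast − 5h = 10:00 UTC.
1 October 2020 is a Thursday, so the first Sunday is October 4 and the third is October 18.
1 March 2021 is a Monday, so the first Sunday is March 7 and the second is March 14.
At the standard offset (UTC−06:15), 10:00 UTC − 6h15m = 03:45 Quoresk District standard time.
Daylight saving runs 18 October 2020 – 14 March 2021; the standard-time date in Quoresk District, March 18, 2021, is outside that window, so Quoresk District is on standard time at UTC−06:15.
10:00 UTC − 6h15m = 03:45 Quoresk District.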